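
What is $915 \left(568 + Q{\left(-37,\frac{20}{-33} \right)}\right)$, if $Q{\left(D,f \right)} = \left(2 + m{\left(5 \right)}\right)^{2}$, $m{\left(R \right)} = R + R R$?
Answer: $1456680$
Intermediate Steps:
$m{\left(R \right)} = R + R^{2}$
$Q{\left(D,f \right)} = 1024$ ($Q{\left(D,f \right)} = \left(2 + 5 \left(1 + 5\right)\right)^{2} = \left(2 + 5 \cdot 6\right)^{2} = \left(2 + 30\right)^{2} = 32^{2} = 1024$)
$915 \left(568 + Q{\left(-37,\frac{20}{-33} \right)}\right) = 915 \left(568 + 1024\right) = 915 \cdot 1592 = 1456680$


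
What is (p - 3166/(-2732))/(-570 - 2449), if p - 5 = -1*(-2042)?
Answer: -2797785/4123954 ≈ -0.67842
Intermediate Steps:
p = 2047 (p = 5 - 1*(-2042) = 5 + 2042 = 2047)
(p - 3166/(-2732))/(-570 - 2449) = (2047 - 3166/(-2732))/(-570 - 2449) = (2047 - 3166*(-1/2732))/(-3019) = (2047 + 1583/1366)*(-1/3019) = (2797785/1366)*(-1/3019) = -2797785/4123954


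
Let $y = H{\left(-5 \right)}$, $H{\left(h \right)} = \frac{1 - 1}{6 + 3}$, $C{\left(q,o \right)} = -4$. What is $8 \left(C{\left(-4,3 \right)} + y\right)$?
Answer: $-32$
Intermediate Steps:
$H{\left(h \right)} = 0$ ($H{\left(h \right)} = \frac{0}{9} = 0 \cdot \frac{1}{9} = 0$)
$y = 0$
$8 \left(C{\left(-4,3 \right)} + y\right) = 8 \left(-4 + 0\right) = 8 \left(-4\right) = -32$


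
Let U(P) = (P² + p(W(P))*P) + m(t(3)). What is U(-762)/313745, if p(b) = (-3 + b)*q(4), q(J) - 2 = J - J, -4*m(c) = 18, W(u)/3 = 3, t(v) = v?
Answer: 1142991/627490 ≈ 1.8215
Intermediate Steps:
W(u) = 9 (W(u) = 3*3 = 9)
m(c) = -9/2 (m(c) = -¼*18 = -9/2)
q(J) = 2 (q(J) = 2 + (J - J) = 2 + 0 = 2)
p(b) = -6 + 2*b (p(b) = (-3 + b)*2 = -6 + 2*b)
U(P) = -9/2 + P² + 12*P (U(P) = (P² + (-6 + 2*9)*P) - 9/2 = (P² + (-6 + 18)*P) - 9/2 = (P² + 12*P) - 9/2 = -9/2 + P² + 12*P)
U(-762)/313745 = (-9/2 + (-762)² + 12*(-762))/313745 = (-9/2 + 580644 - 9144)*(1/313745) = (1142991/2)*(1/313745) = 1142991/627490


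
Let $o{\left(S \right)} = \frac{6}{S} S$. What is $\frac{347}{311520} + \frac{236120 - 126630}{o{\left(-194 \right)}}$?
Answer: $\frac{1894907049}{103840} \approx 18248.0$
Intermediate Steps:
$o{\left(S \right)} = 6$
$\frac{347}{311520} + \frac{236120 - 126630}{o{\left(-194 \right)}} = \frac{347}{311520} + \frac{236120 - 126630}{6} = 347 \cdot \frac{1}{311520} + 109490 \cdot \frac{1}{6} = \frac{347}{311520} + \frac{54745}{3} = \frac{1894907049}{103840}$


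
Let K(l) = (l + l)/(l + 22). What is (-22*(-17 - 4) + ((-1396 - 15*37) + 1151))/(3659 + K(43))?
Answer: -21970/237921 ≈ -0.092342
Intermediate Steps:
K(l) = 2*l/(22 + l) (K(l) = (2*l)/(22 + l) = 2*l/(22 + l))
(-22*(-17 - 4) + ((-1396 - 15*37) + 1151))/(3659 + K(43)) = (-22*(-17 - 4) + ((-1396 - 15*37) + 1151))/(3659 + 2*43/(22 + 43)) = (-22*(-21) + ((-1396 - 555) + 1151))/(3659 + 2*43/65) = (462 + (-1951 + 1151))/(3659 + 2*43*(1/65)) = (462 - 800)/(3659 + 86/65) = -338/237921/65 = -338*65/237921 = -21970/237921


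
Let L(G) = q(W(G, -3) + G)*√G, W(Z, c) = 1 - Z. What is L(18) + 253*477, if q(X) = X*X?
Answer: 120681 + 3*√2 ≈ 1.2069e+5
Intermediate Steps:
q(X) = X²
L(G) = √G (L(G) = ((1 - G) + G)²*√G = 1²*√G = 1*√G = √G)
L(18) + 253*477 = √18 + 253*477 = 3*√2 + 120681 = 120681 + 3*√2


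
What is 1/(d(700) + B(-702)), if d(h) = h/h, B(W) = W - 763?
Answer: -1/1464 ≈ -0.00068306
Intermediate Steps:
B(W) = -763 + W
d(h) = 1
1/(d(700) + B(-702)) = 1/(1 + (-763 - 702)) = 1/(1 - 1465) = 1/(-1464) = -1/1464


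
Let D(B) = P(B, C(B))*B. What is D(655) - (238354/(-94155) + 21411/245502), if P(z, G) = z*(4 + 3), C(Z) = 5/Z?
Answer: 7713241091111417/2568360090 ≈ 3.0032e+6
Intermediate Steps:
P(z, G) = 7*z (P(z, G) = z*7 = 7*z)
D(B) = 7*B**2 (D(B) = (7*B)*B = 7*B**2)
D(655) - (238354/(-94155) + 21411/245502) = 7*655**2 - (238354/(-94155) + 21411/245502) = 7*429025 - (238354*(-1/94155) + 21411*(1/245502)) = 3003175 - (-238354/94155 + 2379/27278) = 3003175 - 1*(-6277825667/2568360090) = 3003175 + 6277825667/2568360090 = 7713241091111417/2568360090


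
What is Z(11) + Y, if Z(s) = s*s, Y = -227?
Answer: -106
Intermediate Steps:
Z(s) = s²
Z(11) + Y = 11² - 227 = 121 - 227 = -106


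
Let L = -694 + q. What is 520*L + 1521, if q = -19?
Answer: -369239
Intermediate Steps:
L = -713 (L = -694 - 19 = -713)
520*L + 1521 = 520*(-713) + 1521 = -370760 + 1521 = -369239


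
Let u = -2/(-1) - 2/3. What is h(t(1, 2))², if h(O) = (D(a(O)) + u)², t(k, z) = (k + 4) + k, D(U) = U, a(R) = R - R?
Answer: 256/81 ≈ 3.1605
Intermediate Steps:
a(R) = 0
u = 4/3 (u = -2*(-1) - 2*⅓ = 2 - ⅔ = 4/3 ≈ 1.3333)
t(k, z) = 4 + 2*k (t(k, z) = (4 + k) + k = 4 + 2*k)
h(O) = 16/9 (h(O) = (0 + 4/3)² = (4/3)² = 16/9)
h(t(1, 2))² = (16/9)² = 256/81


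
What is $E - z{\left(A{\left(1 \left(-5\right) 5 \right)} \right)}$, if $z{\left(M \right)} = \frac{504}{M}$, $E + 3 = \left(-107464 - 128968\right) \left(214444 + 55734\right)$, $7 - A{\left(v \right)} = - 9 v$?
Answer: $- \frac{6962781013739}{109} \approx -6.3879 \cdot 10^{10}$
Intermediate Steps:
$A{\left(v \right)} = 7 + 9 v$ ($A{\left(v \right)} = 7 - - 9 v = 7 + 9 v$)
$E = -63878724899$ ($E = -3 + \left(-107464 - 128968\right) \left(214444 + 55734\right) = -3 - 63878724896 = -63878724899$)
$E - z{\left(A{\left(1 \left(-5\right) 5 \right)} \right)} = -63878724899 - \frac{504}{7 + 9 \cdot 1 \left(-5\right) 5} = -63878724899 - \frac{504}{7 + 9 \left(\left(-5\right) 5\right)} = -63878724899 - \frac{504}{7 + 9 \left(-25\right)} = -63878724899 - \frac{504}{7 - 225} = -63878724899 - \frac{504}{-218} = -63878724899 - 504 \left(- \frac{1}{218}\right) = -63878724899 - - \frac{252}{109} = -63878724899 + \frac{252}{109} = - \frac{6962781013739}{109}$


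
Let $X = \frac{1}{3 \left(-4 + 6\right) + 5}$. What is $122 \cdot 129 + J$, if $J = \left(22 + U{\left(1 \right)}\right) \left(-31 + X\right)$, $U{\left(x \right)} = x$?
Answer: $\frac{165298}{11} \approx 15027.0$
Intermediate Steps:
$X = \frac{1}{11}$ ($X = \frac{1}{3 \cdot 2 + 5} = \frac{1}{6 + 5} = \frac{1}{11} \approx 0.090909$)
$J = - \frac{7820}{11}$ ($J = \left(22 + 1\right) \left(-31 + \frac{1}{11}\right) = 23 \left(- \frac{340}{11}\right) = - \frac{7820}{11} \approx -710.91$)
$122 \cdot 129 + J = 122 \cdot 129 - \frac{7820}{11} = 15738 - \frac{7820}{11} = \frac{165298}{11}$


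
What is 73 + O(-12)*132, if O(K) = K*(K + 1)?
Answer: 17497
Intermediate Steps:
O(K) = K*(1 + K)
73 + O(-12)*132 = 73 - 12*(1 - 12)*132 = 73 - 12*(-11)*132 = 73 + 132*132 = 73 + 17424 = 17497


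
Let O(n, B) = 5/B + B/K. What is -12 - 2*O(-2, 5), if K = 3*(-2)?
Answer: -37/3 ≈ -12.333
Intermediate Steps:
K = -6
O(n, B) = 5/B - B/6 (O(n, B) = 5/B + B/(-6) = 5/B + B*(-⅙) = 5/B - B/6)
-12 - 2*O(-2, 5) = -12 - 2*(5/5 - ⅙*5) = -12 - 2*(5*(⅕) - ⅚) = -12 - 2*(1 - ⅚) = -12 - 2*⅙ = -12 - ⅓ = -37/3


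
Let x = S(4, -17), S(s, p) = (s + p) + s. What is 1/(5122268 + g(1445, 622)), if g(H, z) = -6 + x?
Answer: 1/5122253 ≈ 1.9523e-7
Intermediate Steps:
S(s, p) = p + 2*s (S(s, p) = (p + s) + s = p + 2*s)
x = -9 (x = -17 + 2*4 = -17 + 8 = -9)
g(H, z) = -15 (g(H, z) = -6 - 9 = -15)
1/(5122268 + g(1445, 622)) = 1/(5122268 - 15) = 1/5122253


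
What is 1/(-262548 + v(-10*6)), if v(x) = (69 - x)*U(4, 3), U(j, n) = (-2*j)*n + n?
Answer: -1/265257 ≈ -3.7699e-6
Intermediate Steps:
U(j, n) = n - 2*j*n (U(j, n) = -2*j*n + n = n - 2*j*n)
v(x) = -1449 + 21*x (v(x) = (69 - x)*(3*(1 - 2*4)) = (69 - x)*(3*(1 - 8)) = (69 - x)*(3*(-7)) = (69 - x)*(-21) = -1449 + 21*x)
1/(-262548 + v(-10*6)) = 1/(-262548 + (-1449 + 21*(-10*6))) = 1/(-262548 + (-1449 + 21*(-60))) = 1/(-262548 + (-1449 - 1260)) = 1/(-262548 - 2709) = 1/(-265257) = -1/265257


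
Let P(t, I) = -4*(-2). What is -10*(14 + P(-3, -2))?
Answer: -220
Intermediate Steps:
P(t, I) = 8
-10*(14 + P(-3, -2)) = -10*(14 + 8) = -10*22 = -220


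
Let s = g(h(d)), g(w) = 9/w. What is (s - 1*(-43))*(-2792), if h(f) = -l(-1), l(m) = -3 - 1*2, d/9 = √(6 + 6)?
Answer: -625408/5 ≈ -1.2508e+5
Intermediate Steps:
d = 18*√3 (d = 9*√(6 + 6) = 9*√12 = 9*(2*√3) = 18*√3 ≈ 31.177)
l(m) = -5 (l(m) = -3 - 2 = -5)
h(f) = 5 (h(f) = -1*(-5) = 5)
s = 9/5 ≈ 1.8000
(s - 1*(-43))*(-2792) = (9/5 - 1*(-43))*(-2792) = (9/5 + 43)*(-2792) = (224/5)*(-2792) = -625408/5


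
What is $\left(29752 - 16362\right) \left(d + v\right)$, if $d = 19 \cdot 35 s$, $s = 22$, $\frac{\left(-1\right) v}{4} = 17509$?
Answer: $-741886340$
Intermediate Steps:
$v = -70036$ ($v = \left(-4\right) 17509 = -70036$)
$d = 14630$ ($d = 19 \cdot 35 \cdot 22 = 665 \cdot 22 = 14630$)
$\left(29752 - 16362\right) \left(d + v\right) = \left(29752 - 16362\right) \left(14630 - 70036\right) = 13390 \left(-55406\right) = -741886340$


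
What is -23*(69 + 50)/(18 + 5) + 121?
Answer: 2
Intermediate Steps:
-23*(69 + 50)/(18 + 5) + 121 = -2737/23 + 121 = -23*119/23 + 121 = -119 + 121 = 2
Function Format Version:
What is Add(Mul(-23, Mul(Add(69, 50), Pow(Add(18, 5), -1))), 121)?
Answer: 2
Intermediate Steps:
Add(Mul(-23, Mul(Add(69, 50), Pow(Add(18, 5), -1))), 121) = Add(Mul(-23, Mul(119, Pow(23, -1))), 121) = Add(Mul(-23, Mul(119, Rational(1, 23))), 121) = Add(Mul(-23, Rational(119, 23)), 121) = Add(-119, 121) = 2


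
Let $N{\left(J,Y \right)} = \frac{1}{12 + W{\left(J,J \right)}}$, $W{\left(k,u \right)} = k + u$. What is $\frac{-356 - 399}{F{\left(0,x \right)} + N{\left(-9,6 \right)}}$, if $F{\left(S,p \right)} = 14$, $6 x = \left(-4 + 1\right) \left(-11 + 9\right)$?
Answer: $- \frac{4530}{83} \approx -54.578$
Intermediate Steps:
$x = 1$ ($x = \frac{\left(-4 + 1\right) \left(-11 + 9\right)}{6} = \frac{\left(-3\right) \left(-2\right)}{6} = \frac{1}{6} \cdot 6 = 1$)
$N{\left(J,Y \right)} = \frac{1}{12 + 2 J}$ ($N{\left(J,Y \right)} = \frac{1}{12 + \left(J + J\right)} = \frac{1}{12 + 2 J}$)
$\frac{-356 - 399}{F{\left(0,x \right)} + N{\left(-9,6 \right)}} = \frac{-356 - 399}{14 + \frac{1}{2 \left(6 - 9\right)}} = - \frac{755}{14 + \frac{1}{2 \left(-3\right)}} = - \frac{755}{14 + \frac{1}{2} \left(- \frac{1}{3}\right)} = - \frac{755}{14 - \frac{1}{6}} = - \frac{755}{\frac{83}{6}} = \left(-755\right) \frac{6}{83} = - \frac{4530}{83}$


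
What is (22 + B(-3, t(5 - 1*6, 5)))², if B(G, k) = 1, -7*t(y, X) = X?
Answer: 529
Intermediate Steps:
t(y, X) = -X/7
(22 + B(-3, t(5 - 1*6, 5)))² = (22 + 1)² = 23² = 529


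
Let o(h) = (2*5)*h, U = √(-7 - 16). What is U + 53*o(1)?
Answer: 530 + I*√23 ≈ 530.0 + 4.7958*I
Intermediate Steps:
U = I*√23 (U = √(-23) = I*√23 ≈ 4.7958*I)
o(h) = 10*h
U + 53*o(1) = I*√23 + 53*(10*1) = I*√23 + 53*10 = I*√23 + 530 = 530 + I*√23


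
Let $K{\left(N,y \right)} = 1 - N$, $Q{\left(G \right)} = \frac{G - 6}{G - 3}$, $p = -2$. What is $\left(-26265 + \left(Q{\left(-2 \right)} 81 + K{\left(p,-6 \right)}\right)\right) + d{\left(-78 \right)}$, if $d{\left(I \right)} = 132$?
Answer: $- \frac{130002}{5} \approx -26000.0$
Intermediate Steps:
$Q{\left(G \right)} = \frac{-6 + G}{-3 + G}$
$\left(-26265 + \left(Q{\left(-2 \right)} 81 + K{\left(p,-6 \right)}\right)\right) + d{\left(-78 \right)} = \left(-26265 + \left(\frac{-6 - 2}{-3 - 2} \cdot 81 + \left(1 - -2\right)\right)\right) + 132 = \left(-26265 + \left(\frac{1}{-5} \left(-8\right) 81 + \left(1 + 2\right)\right)\right) + 132 = \left(-26265 + \left(\left(- \frac{1}{5}\right) \left(-8\right) 81 + 3\right)\right) + 132 = \left(-26265 + \left(\frac{8}{5} \cdot 81 + 3\right)\right) + 132 = \left(-26265 + \left(\frac{648}{5} + 3\right)\right) + 132 = \left(-26265 + \frac{663}{5}\right) + 132 = - \frac{130662}{5} + 132 = - \frac{130002}{5}$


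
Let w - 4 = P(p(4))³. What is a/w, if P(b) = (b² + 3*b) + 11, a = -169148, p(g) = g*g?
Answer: -169148/31255879 ≈ -0.0054117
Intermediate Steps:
p(g) = g²
P(b) = 11 + b² + 3*b
w = 31255879 (w = 4 + (11 + (4²)² + 3*4²)³ = 4 + (11 + 16² + 3*16)³ = 4 + (11 + 256 + 48)³ = 4 + 315³ = 4 + 31255875 = 31255879)
a/w = -169148/31255879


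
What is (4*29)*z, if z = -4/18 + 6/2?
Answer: 2900/9 ≈ 322.22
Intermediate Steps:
z = 25/9 (z = -4*1/18 + 6*(1/2) = -2/9 + 3 = 25/9 ≈ 2.7778)
(4*29)*z = (4*29)*(25/9) = 116*(25/9) = 2900/9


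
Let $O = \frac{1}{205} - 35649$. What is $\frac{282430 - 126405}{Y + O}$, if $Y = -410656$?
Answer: $- \frac{31985125}{91492524} \approx -0.34959$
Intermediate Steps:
$O = - \frac{7308044}{205}$ ($O = \frac{1}{205} - 35649 = - \frac{7308044}{205} \approx -35649.0$)
$\frac{282430 - 126405}{Y + O} = \frac{282430 - 126405}{-410656 - \frac{7308044}{205}} = \frac{156025}{- \frac{91492524}{205}} = 156025 \left(- \frac{205}{91492524}\right) = - \frac{31985125}{91492524}$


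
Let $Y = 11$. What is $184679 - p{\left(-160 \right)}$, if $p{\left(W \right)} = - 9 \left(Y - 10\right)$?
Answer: $184688$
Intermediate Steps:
$p{\left(W \right)} = -9$ ($p{\left(W \right)} = - 9 \left(11 - 10\right) = \left(-9\right) 1 = -9$)
$184679 - p{\left(-160 \right)} = 184679 - -9 = 184679 + 9 = 184688$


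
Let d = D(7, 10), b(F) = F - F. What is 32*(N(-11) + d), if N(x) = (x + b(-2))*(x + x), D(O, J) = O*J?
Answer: 9984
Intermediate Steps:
D(O, J) = J*O
b(F) = 0
N(x) = 2*x**2 (N(x) = (x + 0)*(x + x) = x*(2*x) = 2*x**2)
d = 70 (d = 10*7 = 70)
32*(N(-11) + d) = 32*(2*(-11)**2 + 70) = 32*(2*121 + 70) = 32*(242 + 70) = 32*312 = 9984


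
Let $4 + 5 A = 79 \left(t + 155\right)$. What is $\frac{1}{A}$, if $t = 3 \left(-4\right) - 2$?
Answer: $\frac{1}{2227} \approx 0.00044903$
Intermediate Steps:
$t = -14$ ($t = -12 - 2 = -14$)
$A = 2227$ ($A = - \frac{4}{5} + \frac{79 \left(-14 + 155\right)}{5} = - \frac{4}{5} + \frac{79 \cdot 141}{5} = - \frac{4}{5} + \frac{1}{5} \cdot 11139 = - \frac{4}{5} + \frac{11139}{5} = 2227$)
$\frac{1}{A} = \frac{1}{2227}$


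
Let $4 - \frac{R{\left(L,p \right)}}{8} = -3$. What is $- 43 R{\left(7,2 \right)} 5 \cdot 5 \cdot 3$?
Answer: $-180600$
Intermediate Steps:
$R{\left(L,p \right)} = 56$ ($R{\left(L,p \right)} = 32 - -24 = 32 + 24 = 56$)
$- 43 R{\left(7,2 \right)} 5 \cdot 5 \cdot 3 = \left(-43\right) 56 \cdot 5 \cdot 5 \cdot 3 = - 2408 \cdot 25 \cdot 3 = \left(-2408\right) 75 = -180600$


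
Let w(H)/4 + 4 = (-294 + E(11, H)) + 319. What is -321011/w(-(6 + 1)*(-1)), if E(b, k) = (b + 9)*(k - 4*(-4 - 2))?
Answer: -321011/2564 ≈ -125.20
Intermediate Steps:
E(b, k) = (9 + b)*(24 + k) (E(b, k) = (9 + b)*(k - 4*(-6)) = (9 + b)*(k + 24) = (9 + b)*(24 + k))
w(H) = 2004 + 80*H (w(H) = -16 + 4*((-294 + (216 + 9*H + 24*11 + 11*H)) + 319) = -16 + 4*((-294 + (216 + 9*H + 264 + 11*H)) + 319) = -16 + 4*((-294 + (480 + 20*H)) + 319) = -16 + 4*((186 + 20*H) + 319) = -16 + 4*(505 + 20*H) = -16 + (2020 + 80*H) = 2004 + 80*H)
-321011/w(-(6 + 1)*(-1)) = -321011/(2004 + 80*(-(6 + 1)*(-1))) = -321011/(2004 + 80*(-1*7*(-1))) = -321011/(2004 + 80*(-7*(-1))) = -321011/(2004 + 80*7) = -321011/(2004 + 560) = -321011/2564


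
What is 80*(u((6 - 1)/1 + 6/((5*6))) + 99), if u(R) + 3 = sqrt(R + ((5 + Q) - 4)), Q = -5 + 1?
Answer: 7680 + 16*sqrt(55) ≈ 7798.7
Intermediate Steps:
Q = -4
u(R) = -3 + sqrt(-3 + R) (u(R) = -3 + sqrt(R + ((5 - 4) - 4)) = -3 + sqrt(R + (1 - 4)) = -3 + sqrt(R - 3) = -3 + sqrt(-3 + R))
80*(u((6 - 1)/1 + 6/((5*6))) + 99) = 80*((-3 + sqrt(-3 + ((6 - 1)/1 + 6/((5*6))))) + 99) = 80*((-3 + sqrt(-3 + (5*1 + 6/30))) + 99) = 80*((-3 + sqrt(-3 + (5 + 6*(1/30)))) + 99) = 80*((-3 + sqrt(-3 + (5 + 1/5))) + 99) = 80*((-3 + sqrt(-3 + 26/5)) + 99) = 80*((-3 + sqrt(11/5)) + 99) = 80*((-3 + sqrt(55)/5) + 99) = 80*(96 + sqrt(55)/5) = 7680 + 16*sqrt(55)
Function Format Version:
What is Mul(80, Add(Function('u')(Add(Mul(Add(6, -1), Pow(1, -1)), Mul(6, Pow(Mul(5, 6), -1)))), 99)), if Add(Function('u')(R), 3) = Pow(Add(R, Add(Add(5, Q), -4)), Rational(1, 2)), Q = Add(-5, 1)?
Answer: Add(7680, Mul(16, Pow(55, Rational(1, 2)))) ≈ 7798.7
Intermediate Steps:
Q = -4
Function('u')(R) = Add(-3, Pow(Add(-3, R), Rational(1, 2))) (Function('u')(R) = Add(-3, Pow(Add(R, Add(Add(5, -4), -4)), Rational(1, 2))) = Add(-3, Pow(Add(R, Add(1, -4)), Rational(1, 2))) = Add(-3, Pow(Add(R, -3), Rational(1, 2))) = Add(-3, Pow(Add(-3, R), Rational(1, 2))))
Mul(80, Add(Function('u')(Add(Mul(Add(6, -1), Pow(1, -1)), Mul(6, Pow(Mul(5, 6), -1)))), 99)) = Mul(80, Add(Add(-3, Pow(Add(-3, Add(Mul(Add(6, -1), Pow(1, -1)), Mul(6, Pow(Mul(5, 6), -1)))), Rational(1, 2))), 99)) = Mul(80, Add(Add(-3, Pow(Add(-3, Add(Mul(5, 1), Mul(6, Pow(30, -1)))), Rational(1, 2))), 99)) = Mul(80, Add(Add(-3, Pow(Add(-3, Add(5, Mul(6, Rational(1, 30)))), Rational(1, 2))), 99)) = Mul(80, Add(Add(-3, Pow(Add(-3, Add(5, Rational(1, 5))), Rational(1, 2))), 99)) = Mul(80, Add(Add(-3, Pow(Add(-3, Rational(26, 5)), Rational(1, 2))), 99)) = Mul(80, Add(Add(-3, Pow(Rational(11, 5), Rational(1, 2))), 99)) = Mul(80, Add(Add(-3, Mul(Rational(1, 5), Pow(55, Rational(1, 2)))), 99)) = Mul(80, Add(96, Mul(Rational(1, 5), Pow(55, Rational(1, 2))))) = Add(7680, Mul(16, Pow(55, Rational(1, 2))))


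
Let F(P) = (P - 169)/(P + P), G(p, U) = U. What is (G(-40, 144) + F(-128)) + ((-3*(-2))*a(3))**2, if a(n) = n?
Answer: 120105/256 ≈ 469.16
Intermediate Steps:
F(P) = (-169 + P)/(2*P) (F(P) = (-169 + P)/((2*P)) = (-169 + P)*(1/(2*P)) = (-169 + P)/(2*P))
(G(-40, 144) + F(-128)) + ((-3*(-2))*a(3))**2 = (144 + (1/2)*(-169 - 128)/(-128)) + (-3*(-2)*3)**2 = (144 + (1/2)*(-1/128)*(-297)) + (6*3)**2 = (144 + 297/256) + 18**2 = 37161/256 + 324 = 120105/256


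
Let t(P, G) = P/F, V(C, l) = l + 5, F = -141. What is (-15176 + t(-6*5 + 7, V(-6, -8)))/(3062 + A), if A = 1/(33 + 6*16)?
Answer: -92011099/18564953 ≈ -4.9562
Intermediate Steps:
V(C, l) = 5 + l
t(P, G) = -P/141 (t(P, G) = P/(-141) = P*(-1/141) = -P/141)
A = 1/129 (A = 1/(33 + 96) = 1/129 ≈ 0.0077519)
(-15176 + t(-6*5 + 7, V(-6, -8)))/(3062 + A) = (-15176 - (-6*5 + 7)/141)/(3062 + 1/129) = (-15176 - (-30 + 7)/141)/(394999/129) = (-15176 - 1/141*(-23))*(129/394999) = (-15176 + 23/141)*(129/394999) = -2139793/141*129/394999 = -92011099/18564953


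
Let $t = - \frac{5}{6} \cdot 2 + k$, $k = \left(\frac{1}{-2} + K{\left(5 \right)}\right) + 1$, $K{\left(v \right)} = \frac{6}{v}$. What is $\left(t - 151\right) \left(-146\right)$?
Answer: $\frac{330617}{15} \approx 22041.0$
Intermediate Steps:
$k = \frac{17}{10}$ ($k = \left(\frac{1}{-2} + \frac{6}{5}\right) + 1 = \left(- \frac{1}{2} + 6 \cdot \frac{1}{5}\right) + 1 = \left(- \frac{1}{2} + \frac{6}{5}\right) + 1 = \frac{7}{10} + 1 = \frac{17}{10} \approx 1.7$)
$t = \frac{1}{30}$ ($t = - \frac{5}{6} \cdot 2 + \frac{17}{10} = \left(-5\right) \frac{1}{6} \cdot 2 + \frac{17}{10} = \left(- \frac{5}{6}\right) 2 + \frac{17}{10} = - \frac{5}{3} + \frac{17}{10} = \frac{1}{30} \approx 0.033333$)
$\left(t - 151\right) \left(-146\right) = \left(\frac{1}{30} - 151\right) \left(-146\right) = \left(- \frac{4529}{30}\right) \left(-146\right) = \frac{330617}{15}$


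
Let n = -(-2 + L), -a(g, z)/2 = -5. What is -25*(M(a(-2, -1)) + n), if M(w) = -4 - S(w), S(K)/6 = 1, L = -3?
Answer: 125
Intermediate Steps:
S(K) = 6 (S(K) = 6*1 = 6)
a(g, z) = 10 (a(g, z) = -2*(-5) = 10)
M(w) = -10 (M(w) = -4 - 1*6 = -4 - 6 = -10)
n = 5 (n = -(-2 - 3) = -1*(-5) = 5)
-25*(M(a(-2, -1)) + n) = -25*(-10 + 5) = -25*(-5) = 125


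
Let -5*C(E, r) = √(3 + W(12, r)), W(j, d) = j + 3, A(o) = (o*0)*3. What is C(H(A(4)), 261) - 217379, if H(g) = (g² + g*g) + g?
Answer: -217379 - 3*√2/5 ≈ -2.1738e+5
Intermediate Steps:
A(o) = 0 (A(o) = 0*3 = 0)
H(g) = g + 2*g² (H(g) = (g² + g²) + g = 2*g² + g = g + 2*g²)
W(j, d) = 3 + j
C(E, r) = -3*√2/5 (C(E, r) = -√(3 + (3 + 12))/5 = -√(3 + 15)/5 = -3*√2/5)
C(H(A(4)), 261) - 217379 = -3*√2/5 - 217379 = -217379 - 3*√2/5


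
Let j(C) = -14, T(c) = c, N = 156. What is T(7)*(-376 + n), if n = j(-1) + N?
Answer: -1638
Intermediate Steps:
n = 142 (n = -14 + 156 = 142)
T(7)*(-376 + n) = 7*(-376 + 142) = 7*(-234) = -1638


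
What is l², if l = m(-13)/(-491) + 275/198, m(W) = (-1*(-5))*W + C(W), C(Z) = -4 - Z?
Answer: 176438089/78110244 ≈ 2.2588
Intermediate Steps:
m(W) = -4 + 4*W (m(W) = (-1*(-5))*W + (-4 - W) = 5*W + (-4 - W) = -4 + 4*W)
l = 13283/8838 (l = (-4 + 4*(-13))/(-491) + 275/198 = (-4 - 52)*(-1/491) + 275*(1/198) = -56*(-1/491) + 25/18 = 56/491 + 25/18 = 13283/8838 ≈ 1.5029)
l² = (13283/8838)² = 176438089/78110244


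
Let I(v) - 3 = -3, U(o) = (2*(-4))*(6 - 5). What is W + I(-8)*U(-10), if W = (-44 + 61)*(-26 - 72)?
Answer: -1666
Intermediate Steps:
U(o) = -8 (U(o) = -8*1 = -8)
I(v) = 0 (I(v) = 3 - 3 = 0)
W = -1666 (W = 17*(-98) = -1666)
W + I(-8)*U(-10) = -1666 + 0*(-8) = -1666 + 0 = -1666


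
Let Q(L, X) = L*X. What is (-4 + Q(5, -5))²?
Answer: 841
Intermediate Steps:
(-4 + Q(5, -5))² = (-4 + 5*(-5))² = (-4 - 25)² = (-29)² = 841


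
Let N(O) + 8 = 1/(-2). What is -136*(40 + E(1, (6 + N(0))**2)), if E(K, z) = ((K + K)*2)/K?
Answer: -5984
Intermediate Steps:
N(O) = -17/2 (N(O) = -8 + 1/(-2) = -8 - 1/2 = -17/2)
E(K, z) = 4 (E(K, z) = ((2*K)*2)/K = (4*K)/K = 4)
-136*(40 + E(1, (6 + N(0))**2)) = -136*(40 + 4) = -136*44 = -5984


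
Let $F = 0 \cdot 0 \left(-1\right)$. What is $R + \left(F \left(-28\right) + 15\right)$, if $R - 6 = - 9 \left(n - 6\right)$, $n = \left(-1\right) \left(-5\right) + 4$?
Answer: $-6$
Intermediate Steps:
$F = 0$ ($F = 0 \left(-1\right) = 0$)
$n = 9$ ($n = 5 + 4 = 9$)
$R = -21$ ($R = 6 - 9 \left(9 - 6\right) = 6 - 27 = -21$)
$R + \left(F \left(-28\right) + 15\right) = -21 + \left(0 \left(-28\right) + 15\right) = -21 + \left(0 + 15\right) = -21 + 15 = -6$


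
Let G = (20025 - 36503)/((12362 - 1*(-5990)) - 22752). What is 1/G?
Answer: 200/749 ≈ 0.26702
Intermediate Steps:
G = 749/200 (G = -16478/((12362 + 5990) - 22752) = -16478/(18352 - 22752) = -16478/(-4400) = -16478*(-1/4400) = 749/200 ≈ 3.7450)
1/G = 1/(749/200) = 200/749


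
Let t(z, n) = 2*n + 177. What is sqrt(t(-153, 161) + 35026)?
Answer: 35*sqrt(29) ≈ 188.48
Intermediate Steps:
t(z, n) = 177 + 2*n
sqrt(t(-153, 161) + 35026) = sqrt((177 + 2*161) + 35026) = sqrt((177 + 322) + 35026) = sqrt(499 + 35026) = sqrt(35525) = 35*sqrt(29)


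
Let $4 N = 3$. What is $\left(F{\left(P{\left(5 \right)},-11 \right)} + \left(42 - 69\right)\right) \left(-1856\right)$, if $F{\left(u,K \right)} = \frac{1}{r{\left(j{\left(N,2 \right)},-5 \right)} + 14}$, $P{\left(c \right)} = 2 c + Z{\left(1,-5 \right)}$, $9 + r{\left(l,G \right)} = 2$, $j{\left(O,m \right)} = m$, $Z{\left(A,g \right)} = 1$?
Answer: $\frac{348928}{7} \approx 49847.0$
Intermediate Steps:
$N = \frac{3}{4}$ ($N = \frac{1}{4} \cdot 3 = \frac{3}{4} \approx 0.75$)
$r{\left(l,G \right)} = -7$ ($r{\left(l,G \right)} = -9 + 2 = -7$)
$P{\left(c \right)} = 1 + 2 c$ ($P{\left(c \right)} = 2 c + 1 = 1 + 2 c$)
$F{\left(u,K \right)} = \frac{1}{7}$ ($F{\left(u,K \right)} = \frac{1}{-7 + 14} = \frac{1}{7}$)
$\left(F{\left(P{\left(5 \right)},-11 \right)} + \left(42 - 69\right)\right) \left(-1856\right) = \left(\frac{1}{7} + \left(42 - 69\right)\right) \left(-1856\right) = \left(\frac{1}{7} - 27\right) \left(-1856\right) = \left(- \frac{188}{7}\right) \left(-1856\right) = \frac{348928}{7}$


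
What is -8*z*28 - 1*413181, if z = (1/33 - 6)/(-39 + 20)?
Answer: -259108615/627 ≈ -4.1325e+5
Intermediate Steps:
z = 197/627 (z = (1*(1/33) - 6)/(-19) = (1/33 - 6)*(-1/19) = -197/33*(-1/19) = 197/627 ≈ 0.31419)
-8*z*28 - 1*413181 = -8*197/627*28 - 1*413181 = -1576/627*28 - 413181 = -44128/627 - 413181 = -259108615/627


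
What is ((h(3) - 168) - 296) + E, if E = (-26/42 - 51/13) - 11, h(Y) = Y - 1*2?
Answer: -130642/273 ≈ -478.54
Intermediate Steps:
h(Y) = -2 + Y (h(Y) = Y - 2 = -2 + Y)
E = -4243/273 (E = (-26*1/42 - 51*1/13) - 11 = (-13/21 - 51/13) - 11 = -1240/273 - 11 = -4243/273 ≈ -15.542)
((h(3) - 168) - 296) + E = (((-2 + 3) - 168) - 296) - 4243/273 = ((1 - 168) - 296) - 4243/273 = (-167 - 296) - 4243/273 = -463 - 4243/273 = -130642/273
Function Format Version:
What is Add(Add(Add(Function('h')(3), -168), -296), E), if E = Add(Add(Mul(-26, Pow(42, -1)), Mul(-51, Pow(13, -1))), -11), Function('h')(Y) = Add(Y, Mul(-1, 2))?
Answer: Rational(-130642, 273) ≈ -478.54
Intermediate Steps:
Function('h')(Y) = Add(-2, Y) (Function('h')(Y) = Add(Y, -2) = Add(-2, Y))
E = Rational(-4243, 273) (E = Add(Add(Mul(-26, Rational(1, 42)), Mul(-51, Rational(1, 13))), -11) = Add(Add(Rational(-13, 21), Rational(-51, 13)), -11) = Add(Rational(-1240, 273), -11) = Rational(-4243, 273) ≈ -15.542)
Add(Add(Add(Function('h')(3), -168), -296), E) = Add(Add(Add(Add(-2, 3), -168), -296), Rational(-4243, 273)) = Add(Add(Add(1, -168), -296), Rational(-4243, 273)) = Add(Add(-167, -296), Rational(-4243, 273)) = Add(-463, Rational(-4243, 273)) = Rational(-130642, 273)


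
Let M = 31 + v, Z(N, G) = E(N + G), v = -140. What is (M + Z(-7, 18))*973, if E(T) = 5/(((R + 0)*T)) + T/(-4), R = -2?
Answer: -4793971/44 ≈ -1.0895e+5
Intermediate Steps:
E(T) = -5/(2*T) - T/4 (E(T) = 5/(((-2 + 0)*T)) + T/(-4) = 5/((-2*T)) + T*(-¼) = 5*(-1/(2*T)) - T/4 = -5/(2*T) - T/4)
Z(N, G) = (-10 - (G + N)²)/(4*(G + N)) (Z(N, G) = (-10 - (N + G)²)/(4*(N + G)) = (-10 - (G + N)²)/(4*(G + N)))
M = -109 (M = 31 - 140 = -109)
(M + Z(-7, 18))*973 = (-109 - (10 + (18 - 7)²)/(4*18 + 4*(-7)))*973 = (-109 - (10 + 11²)/(72 - 28))*973 = (-109 - 1*(10 + 121)/44)*973 = (-109 - 1*1/44*131)*973 = (-109 - 131/44)*973 = -4927/44*973 = -4793971/44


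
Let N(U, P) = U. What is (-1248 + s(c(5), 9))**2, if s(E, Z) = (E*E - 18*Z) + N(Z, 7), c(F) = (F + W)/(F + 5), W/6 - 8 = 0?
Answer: 18848818681/10000 ≈ 1.8849e+6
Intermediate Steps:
W = 48 (W = 48 + 6*0 = 48 + 0 = 48)
c(F) = (48 + F)/(5 + F) (c(F) = (F + 48)/(F + 5) = (48 + F)/(5 + F))
s(E, Z) = E**2 - 17*Z (s(E, Z) = (E*E - 18*Z) + Z = (E**2 - 18*Z) + Z = E**2 - 17*Z)
(-1248 + s(c(5), 9))**2 = (-1248 + (((48 + 5)/(5 + 5))**2 - 17*9))**2 = (-1248 + ((53/10)**2 - 153))**2 = (-1248 + (2809/100 - 153))**2 = (-1248 - 12491/100)**2 = (-137291/100)**2 = 18848818681/10000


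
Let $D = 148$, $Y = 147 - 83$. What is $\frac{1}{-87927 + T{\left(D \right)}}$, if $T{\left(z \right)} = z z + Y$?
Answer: $- \frac{1}{65959} \approx -1.5161 \cdot 10^{-5}$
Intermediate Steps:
$Y = 64$ ($Y = 147 - 83 = 64$)
$T{\left(z \right)} = 64 + z^{2}$ ($T{\left(z \right)} = z z + 64 = z^{2} + 64 = 64 + z^{2}$)
$\frac{1}{-87927 + T{\left(D \right)}} = \frac{1}{-87927 + \left(64 + 148^{2}\right)} = \frac{1}{-87927 + \left(64 + 21904\right)} = \frac{1}{-87927 + 21968} = \frac{1}{-65959} = - \frac{1}{65959}$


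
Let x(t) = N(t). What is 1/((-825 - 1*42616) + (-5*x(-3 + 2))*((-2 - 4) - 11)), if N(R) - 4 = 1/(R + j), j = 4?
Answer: -3/129218 ≈ -2.3217e-5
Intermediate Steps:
N(R) = 4 + 1/(4 + R) (N(R) = 4 + 1/(R + 4) = 4 + 1/(4 + R))
x(t) = (17 + 4*t)/(4 + t)
1/((-825 - 1*42616) + (-5*x(-3 + 2))*((-2 - 4) - 11)) = 1/((-825 - 1*42616) + (-5*(17 + 4*(-3 + 2))/(4 + (-3 + 2)))*((-2 - 4) - 11)) = 1/((-825 - 42616) + (-5*(17 + 4*(-1))/(4 - 1))*(-6 - 11)) = 1/(-43441 - 5*(17 - 4)/3*(-17)) = 1/(-43441 - 5*13/3*(-17)) = 1/(-43441 - 65/3*(-17)) = 1/(-43441 + 1105/3) = 1/(-129218/3) = -3/129218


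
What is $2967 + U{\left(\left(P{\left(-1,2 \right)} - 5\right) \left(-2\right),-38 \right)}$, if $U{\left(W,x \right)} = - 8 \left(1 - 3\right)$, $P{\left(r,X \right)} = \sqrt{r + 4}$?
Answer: $2983$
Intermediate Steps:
$P{\left(r,X \right)} = \sqrt{4 + r}$
$U{\left(W,x \right)} = 16$ ($U{\left(W,x \right)} = - 8 \left(1 - 3\right) = \left(-8\right) \left(-2\right) = 16$)
$2967 + U{\left(\left(P{\left(-1,2 \right)} - 5\right) \left(-2\right),-38 \right)} = 2967 + 16 = 2983$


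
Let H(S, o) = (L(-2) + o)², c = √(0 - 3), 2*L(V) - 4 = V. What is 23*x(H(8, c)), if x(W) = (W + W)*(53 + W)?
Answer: -5244 + 4508*I*√3 ≈ -5244.0 + 7808.1*I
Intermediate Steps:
L(V) = 2 + V/2
c = I*√3 (c = √(-3) = I*√3 ≈ 1.732*I)
H(S, o) = (1 + o)² (H(S, o) = ((2 + (½)*(-2)) + o)² = ((2 - 1) + o)² = (1 + o)²)
x(W) = 2*W*(53 + W) (x(W) = (2*W)*(53 + W) = 2*W*(53 + W))
23*x(H(8, c)) = 23*(2*(1 + I*√3)²*(53 + (1 + I*√3)²)) = 46*(1 + I*√3)²*(53 + (1 + I*√3)²)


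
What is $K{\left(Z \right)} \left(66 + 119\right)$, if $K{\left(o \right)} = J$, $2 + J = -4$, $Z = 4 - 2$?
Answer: $-1110$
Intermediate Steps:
$Z = 2$ ($Z = 4 - 2 = 2$)
$J = -6$ ($J = -2 - 4 = -6$)
$K{\left(o \right)} = -6$
$K{\left(Z \right)} \left(66 + 119\right) = - 6 \left(66 + 119\right) = \left(-6\right) 185 = -1110$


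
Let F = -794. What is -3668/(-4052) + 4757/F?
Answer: -4090743/804322 ≈ -5.0860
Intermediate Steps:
-3668/(-4052) + 4757/F = -3668/(-4052) + 4757/(-794) = -3668*(-1/4052) + 4757*(-1/794) = 917/1013 - 4757/794 = -4090743/804322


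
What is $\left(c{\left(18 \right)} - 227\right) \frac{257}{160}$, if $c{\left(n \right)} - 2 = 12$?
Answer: $- \frac{54741}{160} \approx -342.13$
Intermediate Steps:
$c{\left(n \right)} = 14$ ($c{\left(n \right)} = 2 + 12 = 14$)
$\left(c{\left(18 \right)} - 227\right) \frac{257}{160} = \left(14 - 227\right) \frac{257}{160} = - 213 \cdot 257 \cdot \frac{1}{160} = \left(-213\right) \frac{257}{160} = - \frac{54741}{160}$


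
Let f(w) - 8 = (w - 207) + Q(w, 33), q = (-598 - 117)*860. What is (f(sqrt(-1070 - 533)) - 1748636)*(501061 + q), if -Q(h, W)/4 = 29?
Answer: 199098832889 - 113839*I*sqrt(1603) ≈ 1.991e+11 - 4.5578e+6*I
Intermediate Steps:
Q(h, W) = -116 (Q(h, W) = -4*29 = -116)
q = -614900 (q = -715*860 = -614900)
f(w) = -315 + w (f(w) = 8 + ((w - 207) - 116) = 8 + ((-207 + w) - 116) = 8 + (-323 + w) = -315 + w)
(f(sqrt(-1070 - 533)) - 1748636)*(501061 + q) = ((-315 + sqrt(-1070 - 533)) - 1748636)*(501061 - 614900) = ((-315 + sqrt(-1603)) - 1748636)*(-113839) = ((-315 + I*sqrt(1603)) - 1748636)*(-113839) = (-1748951 + I*sqrt(1603))*(-113839) = 199098832889 - 113839*I*sqrt(1603)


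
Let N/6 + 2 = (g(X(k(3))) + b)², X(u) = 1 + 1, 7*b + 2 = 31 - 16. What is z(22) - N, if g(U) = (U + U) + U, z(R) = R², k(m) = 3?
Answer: 6154/49 ≈ 125.59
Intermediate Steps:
b = 13/7 (b = -2/7 + (31 - 16)/7 = -2/7 + (⅐)*15 = -2/7 + 15/7 = 13/7 ≈ 1.8571)
X(u) = 2
g(U) = 3*U (g(U) = 2*U + U = 3*U)
N = 17562/49 (N = -12 + 6*(3*2 + 13/7)² = -12 + 6*(6 + 13/7)² = -12 + 6*(55/7)² = -12 + 6*(3025/49) = -12 + 18150/49 = 17562/49 ≈ 358.41)
z(22) - N = 22² - 1*17562/49 = 484 - 17562/49 = 6154/49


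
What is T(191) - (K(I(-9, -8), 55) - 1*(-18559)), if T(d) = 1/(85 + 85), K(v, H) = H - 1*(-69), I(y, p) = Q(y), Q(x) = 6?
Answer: -3176109/170 ≈ -18683.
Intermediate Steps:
I(y, p) = 6
K(v, H) = 69 + H (K(v, H) = H + 69 = 69 + H)
T(d) = 1/170
T(191) - (K(I(-9, -8), 55) - 1*(-18559)) = 1/170 - ((69 + 55) - 1*(-18559)) = 1/170 - (124 + 18559) = 1/170 - 1*18683 = 1/170 - 18683 = -3176109/170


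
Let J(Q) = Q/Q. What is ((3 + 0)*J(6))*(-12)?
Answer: -36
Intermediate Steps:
J(Q) = 1
((3 + 0)*J(6))*(-12) = ((3 + 0)*1)*(-12) = (3*1)*(-12) = 3*(-12) = -36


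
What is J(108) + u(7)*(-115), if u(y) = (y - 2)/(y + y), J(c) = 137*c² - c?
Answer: 22369465/14 ≈ 1.5978e+6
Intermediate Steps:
J(c) = -c + 137*c²
u(y) = (-2 + y)/(2*y) (u(y) = (-2 + y)/((2*y)) = (-2 + y)*(1/(2*y)) = (-2 + y)/(2*y))
J(108) + u(7)*(-115) = 108*(-1 + 137*108) + ((½)*(-2 + 7)/7)*(-115) = 108*(-1 + 14796) + ((½)*(⅐)*5)*(-115) = 108*14795 + (5/14)*(-115) = 1597860 - 575/14 = 22369465/14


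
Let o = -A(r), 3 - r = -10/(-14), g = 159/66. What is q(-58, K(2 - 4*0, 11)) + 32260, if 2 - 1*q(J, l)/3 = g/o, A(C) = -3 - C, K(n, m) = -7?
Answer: 26263411/814 ≈ 32265.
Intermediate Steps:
g = 53/22 (g = 159*(1/66) = 53/22 ≈ 2.4091)
r = 16/7 (r = 3 - (-10)/(-14) = 3 - (-10)*(-1)/14 = 3 - 1*5/7 = 3 - 5/7 = 16/7 ≈ 2.2857)
o = 37/7 (o = -(-3 - 1*16/7) = -(-3 - 16/7) = -1*(-37/7) = 37/7 ≈ 5.2857)
q(J, l) = 3771/814 (q(J, l) = 6 - 159/(22*37/7) = 6 - 159*7/(22*37) = 6 - 3*371/814 = 6 - 1113/814 = 3771/814)
q(-58, K(2 - 4*0, 11)) + 32260 = 3771/814 + 32260 = 26263411/814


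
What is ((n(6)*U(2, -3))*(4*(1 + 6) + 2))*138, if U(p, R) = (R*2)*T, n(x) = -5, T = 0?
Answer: 0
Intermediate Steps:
U(p, R) = 0 (U(p, R) = (R*2)*0 = (2*R)*0 = 0)
((n(6)*U(2, -3))*(4*(1 + 6) + 2))*138 = ((-5*0)*(4*(1 + 6) + 2))*138 = (0*(4*7 + 2))*138 = (0*(28 + 2))*138 = (0*30)*138 = 0*138 = 0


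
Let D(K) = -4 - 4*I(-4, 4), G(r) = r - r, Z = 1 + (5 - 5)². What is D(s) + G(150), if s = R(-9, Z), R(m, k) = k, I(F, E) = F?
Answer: 12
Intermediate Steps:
Z = 1 (Z = 1 + 0² = 1 + 0 = 1)
G(r) = 0
s = 1
D(K) = 12 (D(K) = -4 - 4*(-4) = -4 + 16 = 12)
D(s) + G(150) = 12 + 0 = 12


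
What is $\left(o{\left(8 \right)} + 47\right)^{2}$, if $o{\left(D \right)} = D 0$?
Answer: $2209$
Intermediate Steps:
$o{\left(D \right)} = 0$
$\left(o{\left(8 \right)} + 47\right)^{2} = \left(0 + 47\right)^{2} = 47^{2} = 2209$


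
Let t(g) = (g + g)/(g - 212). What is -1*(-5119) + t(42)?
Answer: 435073/85 ≈ 5118.5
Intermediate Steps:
t(g) = 2*g/(-212 + g) (t(g) = (2*g)/(-212 + g) = 2*g/(-212 + g))
-1*(-5119) + t(42) = -1*(-5119) + 2*42/(-212 + 42) = 5119 + 2*42/(-170) = 5119 + 2*42*(-1/170) = 5119 - 42/85 = 435073/85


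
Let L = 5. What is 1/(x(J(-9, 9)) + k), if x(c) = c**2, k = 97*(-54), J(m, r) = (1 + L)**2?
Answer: -1/3942 ≈ -0.00025368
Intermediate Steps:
J(m, r) = 36 (J(m, r) = (1 + 5)**2 = 6**2 = 36)
k = -5238
1/(x(J(-9, 9)) + k) = 1/(36**2 - 5238) = 1/(1296 - 5238) = 1/(-3942) = -1/3942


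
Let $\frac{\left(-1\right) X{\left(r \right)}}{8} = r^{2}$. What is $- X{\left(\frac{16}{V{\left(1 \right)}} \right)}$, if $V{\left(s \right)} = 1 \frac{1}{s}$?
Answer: $2048$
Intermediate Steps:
$V{\left(s \right)} = \frac{1}{s}$
$X{\left(r \right)} = - 8 r^{2}$
$- X{\left(\frac{16}{V{\left(1 \right)}} \right)} = - \left(-8\right) \left(\frac{16}{1^{-1}}\right)^{2} = - \left(-8\right) \left(\frac{16}{1}\right)^{2} = - \left(-8\right) \left(16 \cdot 1\right)^{2} = - \left(-8\right) 16^{2} = - \left(-8\right) 256 = \left(-1\right) \left(-2048\right) = 2048$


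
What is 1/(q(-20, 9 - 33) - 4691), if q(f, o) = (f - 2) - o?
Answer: -1/4689 ≈ -0.00021327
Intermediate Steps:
q(f, o) = -2 + f - o (q(f, o) = (-2 + f) - o = -2 + f - o)
1/(q(-20, 9 - 33) - 4691) = 1/((-2 - 20 - (9 - 33)) - 4691) = 1/((-2 - 20 - 1*(-24)) - 4691) = 1/((-2 - 20 + 24) - 4691) = 1/(2 - 4691) = 1/(-4689) = -1/4689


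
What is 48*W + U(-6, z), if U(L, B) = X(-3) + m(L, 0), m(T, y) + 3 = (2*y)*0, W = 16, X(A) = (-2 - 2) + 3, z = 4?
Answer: 764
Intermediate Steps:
X(A) = -1 (X(A) = -4 + 3 = -1)
m(T, y) = -3 (m(T, y) = -3 + (2*y)*0 = -3 + 0 = -3)
U(L, B) = -4 (U(L, B) = -1 - 3 = -4)
48*W + U(-6, z) = 48*16 - 4 = 768 - 4 = 764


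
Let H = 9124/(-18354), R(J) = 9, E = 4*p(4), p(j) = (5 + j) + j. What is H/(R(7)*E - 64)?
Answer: -2281/1853754 ≈ -0.0012305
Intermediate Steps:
p(j) = 5 + 2*j
E = 52 (E = 4*(5 + 2*4) = 4*(5 + 8) = 4*13 = 52)
H = -4562/9177 (H = 9124*(-1/18354) = -4562/9177 ≈ -0.49711)
H/(R(7)*E - 64) = -4562/(9177*(9*52 - 64)) = -4562/(9177*(468 - 64)) = -4562/9177/404 = -4562/9177*1/404 = -2281/1853754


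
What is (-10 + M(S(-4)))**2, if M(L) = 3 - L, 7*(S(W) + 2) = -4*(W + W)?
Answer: 4489/49 ≈ 91.612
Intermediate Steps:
S(W) = -2 - 8*W/7 (S(W) = -2 + (-4*(W + W))/7 = -2 + (-8*W)/7 = -2 - 8*W/7)
(-10 + M(S(-4)))**2 = (-10 + (3 - (-2 - 8/7*(-4))))**2 = (-10 + (3 - (-2 + 32/7)))**2 = (-10 + (3 - 1*18/7))**2 = (-10 + (3 - 18/7))**2 = (-10 + 3/7)**2 = (-67/7)**2 = 4489/49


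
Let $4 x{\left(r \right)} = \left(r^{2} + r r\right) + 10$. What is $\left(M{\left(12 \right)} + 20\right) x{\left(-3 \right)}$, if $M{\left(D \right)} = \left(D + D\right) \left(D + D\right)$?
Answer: $4172$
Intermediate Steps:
$M{\left(D \right)} = 4 D^{2}$ ($M{\left(D \right)} = 2 D 2 D = 4 D^{2}$)
$x{\left(r \right)} = \frac{5}{2} + \frac{r^{2}}{2}$ ($x{\left(r \right)} = \frac{\left(r^{2} + r r\right) + 10}{4} = \frac{\left(r^{2} + r^{2}\right) + 10}{4} = \frac{2 r^{2} + 10}{4} = \frac{10 + 2 r^{2}}{4} = \frac{5}{2} + \frac{r^{2}}{2}$)
$\left(M{\left(12 \right)} + 20\right) x{\left(-3 \right)} = \left(4 \cdot 12^{2} + 20\right) \left(\frac{5}{2} + \frac{\left(-3\right)^{2}}{2}\right) = \left(4 \cdot 144 + 20\right) \left(\frac{5}{2} + \frac{1}{2} \cdot 9\right) = \left(576 + 20\right) \left(\frac{5}{2} + \frac{9}{2}\right) = 596 \cdot 7 = 4172$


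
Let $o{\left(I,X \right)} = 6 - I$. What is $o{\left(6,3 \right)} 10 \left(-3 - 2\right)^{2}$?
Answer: $0$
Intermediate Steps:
$o{\left(6,3 \right)} 10 \left(-3 - 2\right)^{2} = \left(6 - 6\right) 10 \left(-3 - 2\right)^{2} = \left(6 - 6\right) 10 \left(-5\right)^{2} = 0 \cdot 10 \cdot 25 = 0 \cdot 25 = 0$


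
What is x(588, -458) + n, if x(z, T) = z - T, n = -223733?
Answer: -222687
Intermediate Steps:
x(588, -458) + n = (588 - 1*(-458)) - 223733 = (588 + 458) - 223733 = 1046 - 223733 = -222687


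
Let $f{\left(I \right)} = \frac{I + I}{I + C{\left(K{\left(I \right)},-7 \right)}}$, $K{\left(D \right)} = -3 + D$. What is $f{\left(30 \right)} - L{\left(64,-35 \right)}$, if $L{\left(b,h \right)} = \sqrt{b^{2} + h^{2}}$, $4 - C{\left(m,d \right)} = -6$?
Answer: $\frac{3}{2} - \sqrt{5321} \approx -71.445$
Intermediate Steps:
$C{\left(m,d \right)} = 10$ ($C{\left(m,d \right)} = 4 - -6 = 4 + 6 = 10$)
$f{\left(I \right)} = \frac{2 I}{10 + I}$ ($f{\left(I \right)} = \frac{I + I}{I + 10} = \frac{2 I}{10 + I}$)
$f{\left(30 \right)} - L{\left(64,-35 \right)} = 2 \cdot 30 \frac{1}{10 + 30} - \sqrt{64^{2} + \left(-35\right)^{2}} = 2 \cdot 30 \cdot \frac{1}{40} - \sqrt{4096 + 1225} = 2 \cdot 30 \cdot \frac{1}{40} - \sqrt{5321} = \frac{3}{2} - \sqrt{5321}$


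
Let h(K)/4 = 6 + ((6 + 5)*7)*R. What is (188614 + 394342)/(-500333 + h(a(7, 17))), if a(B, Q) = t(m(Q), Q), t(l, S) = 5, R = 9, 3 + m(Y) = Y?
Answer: -582956/497537 ≈ -1.1717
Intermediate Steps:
m(Y) = -3 + Y
a(B, Q) = 5
h(K) = 2796 (h(K) = 4*(6 + ((6 + 5)*7)*9) = 4*(6 + (11*7)*9) = 4*(6 + 77*9) = 4*(6 + 693) = 4*699 = 2796)
(188614 + 394342)/(-500333 + h(a(7, 17))) = (188614 + 394342)/(-500333 + 2796) = 582956/(-497537) = 582956*(-1/497537) = -582956/497537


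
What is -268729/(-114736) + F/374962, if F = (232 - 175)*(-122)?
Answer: 49982644577/21510820016 ≈ 2.3236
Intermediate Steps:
F = -6954 (F = 57*(-122) = -6954)
-268729/(-114736) + F/374962 = -268729/(-114736) - 6954/374962 = -268729*(-1/114736) - 6954*1/374962 = 268729/114736 - 3477/187481 = 49982644577/21510820016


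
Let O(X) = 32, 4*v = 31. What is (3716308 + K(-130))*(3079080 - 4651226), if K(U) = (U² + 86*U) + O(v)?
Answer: -5851621740760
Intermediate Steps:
v = 31/4 (v = (¼)*31 = 31/4 ≈ 7.7500)
K(U) = 32 + U² + 86*U (K(U) = (U² + 86*U) + 32 = 32 + U² + 86*U)
(3716308 + K(-130))*(3079080 - 4651226) = (3716308 + (32 + (-130)² + 86*(-130)))*(3079080 - 4651226) = (3716308 + (32 + 16900 - 11180))*(-1572146) = (3716308 + 5752)*(-1572146) = 3722060*(-1572146) = -5851621740760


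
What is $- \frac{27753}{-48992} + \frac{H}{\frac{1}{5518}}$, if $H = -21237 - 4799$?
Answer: $- \frac{7038516391063}{48992} \approx -1.4367 \cdot 10^{8}$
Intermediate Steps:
$H = -26036$ ($H = -21237 - 4799 = -26036$)
$- \frac{27753}{-48992} + \frac{H}{\frac{1}{5518}} = - \frac{27753}{-48992} - \frac{26036}{\frac{1}{5518}} = \left(-27753\right) \left(- \frac{1}{48992}\right) - 26036 \frac{1}{\frac{1}{5518}} = \frac{27753}{48992} - 143666648 = - \frac{7038516391063}{48992}$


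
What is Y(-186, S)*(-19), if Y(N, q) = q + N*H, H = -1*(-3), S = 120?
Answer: 8322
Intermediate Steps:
H = 3
Y(N, q) = q + 3*N (Y(N, q) = q + N*3 = q + 3*N)
Y(-186, S)*(-19) = (120 + 3*(-186))*(-19) = (120 - 558)*(-19) = -438*(-19) = 8322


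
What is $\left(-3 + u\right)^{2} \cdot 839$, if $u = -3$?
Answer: $30204$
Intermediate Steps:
$\left(-3 + u\right)^{2} \cdot 839 = \left(-3 - 3\right)^{2} \cdot 839 = \left(-6\right)^{2} \cdot 839 = 36 \cdot 839 = 30204$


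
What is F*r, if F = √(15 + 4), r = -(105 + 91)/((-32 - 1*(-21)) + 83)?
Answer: -49*√19/18 ≈ -11.866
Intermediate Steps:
r = -49/18 (r = -196/((-32 + 21) + 83) = -196/(-11 + 83) = -196/72 = -1*49/18 = -49/18 ≈ -2.7222)
F = √19 ≈ 4.3589
F*r = √19*(-49/18) = -49*√19/18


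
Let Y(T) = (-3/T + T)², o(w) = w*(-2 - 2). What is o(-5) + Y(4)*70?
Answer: 6075/8 ≈ 759.38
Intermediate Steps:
o(w) = -4*w (o(w) = w*(-4) = -4*w)
Y(T) = (T - 3/T)²
o(-5) + Y(4)*70 = -4*(-5) + ((-3 + 4²)²/4²)*70 = 20 + ((-3 + 16)²/16)*70 = 20 + ((1/16)*13²)*70 = 20 + ((1/16)*169)*70 = 20 + (169/16)*70 = 20 + 5915/8 = 6075/8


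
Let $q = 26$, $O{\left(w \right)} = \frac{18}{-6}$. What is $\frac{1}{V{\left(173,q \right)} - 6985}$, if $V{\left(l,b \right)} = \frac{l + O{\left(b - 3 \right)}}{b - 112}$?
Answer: $- \frac{43}{300440} \approx -0.00014312$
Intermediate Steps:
$O{\left(w \right)} = -3$ ($O{\left(w \right)} = 18 \left(- \frac{1}{6}\right) = -3$)
$V{\left(l,b \right)} = \frac{-3 + l}{-112 + b}$ ($V{\left(l,b \right)} = \frac{l - 3}{b - 112} = \frac{-3 + l}{-112 + b}$)
$\frac{1}{V{\left(173,q \right)} - 6985} = \frac{1}{\frac{-3 + 173}{-112 + 26} - 6985} = \frac{1}{\frac{1}{-86} \cdot 170 - 6985} = \frac{1}{\left(- \frac{1}{86}\right) 170 - 6985} = \frac{1}{- \frac{85}{43} - 6985} = \frac{1}{- \frac{300440}{43}} = - \frac{43}{300440}$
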